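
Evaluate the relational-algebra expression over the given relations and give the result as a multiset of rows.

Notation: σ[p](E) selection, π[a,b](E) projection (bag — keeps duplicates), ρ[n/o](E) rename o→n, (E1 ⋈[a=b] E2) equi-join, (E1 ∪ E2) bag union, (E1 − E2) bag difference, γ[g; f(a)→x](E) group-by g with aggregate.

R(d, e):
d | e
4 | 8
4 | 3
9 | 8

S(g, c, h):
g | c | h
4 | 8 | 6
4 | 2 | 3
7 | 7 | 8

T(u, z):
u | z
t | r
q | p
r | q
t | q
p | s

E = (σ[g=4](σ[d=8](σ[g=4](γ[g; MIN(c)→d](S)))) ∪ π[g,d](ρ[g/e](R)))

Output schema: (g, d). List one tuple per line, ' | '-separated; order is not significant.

Subexpression sizes:
  S → 3
  γ[g; MIN(c)→d](S) → 2
  σ[g=4](γ[g; MIN(c)→d](S)) → 1
  σ[d=8](σ[g=4](γ[g; MIN(c)→d](S))) → 0
  σ[g=4](σ[d=8](σ[g=4](γ[g; MIN(c)→d](S)))) → 0
  R → 3
  ρ[g/e](R) → 3
  π[g,d](ρ[g/e](R)) → 3
  (σ[g=4](σ[d=8](σ[g=4](γ[g; MIN(c)→d](S)))) ∪ π[g,d](ρ[g/e](R))) → 3

== RESULT ==
g | d
3 | 4
8 | 4
8 | 9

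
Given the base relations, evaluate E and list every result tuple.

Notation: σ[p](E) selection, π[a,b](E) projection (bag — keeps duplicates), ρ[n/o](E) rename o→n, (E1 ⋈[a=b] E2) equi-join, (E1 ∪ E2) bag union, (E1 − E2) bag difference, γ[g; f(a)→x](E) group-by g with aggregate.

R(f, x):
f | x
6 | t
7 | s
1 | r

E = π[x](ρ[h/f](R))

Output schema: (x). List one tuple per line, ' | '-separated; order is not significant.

Stepwise |·|:
  R → 3
  ρ[h/f](R) → 3
  π[x](ρ[h/f](R)) → 3

== RESULT ==
x
r
s
t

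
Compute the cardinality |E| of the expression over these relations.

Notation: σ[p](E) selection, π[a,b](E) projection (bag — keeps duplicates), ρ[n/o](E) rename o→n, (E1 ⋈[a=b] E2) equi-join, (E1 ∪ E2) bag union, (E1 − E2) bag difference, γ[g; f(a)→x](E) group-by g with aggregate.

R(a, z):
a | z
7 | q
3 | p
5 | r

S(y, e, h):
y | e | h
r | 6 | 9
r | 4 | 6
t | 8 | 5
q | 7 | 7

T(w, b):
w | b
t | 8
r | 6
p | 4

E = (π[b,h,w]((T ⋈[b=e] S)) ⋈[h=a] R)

Subexpression sizes:
  T → 3
  S → 4
  (T ⋈[b=e] S) → 3
  π[b,h,w]((T ⋈[b=e] S)) → 3
  R → 3
  (π[b,h,w]((T ⋈[b=e] S)) ⋈[h=a] R) → 1

|E| = 1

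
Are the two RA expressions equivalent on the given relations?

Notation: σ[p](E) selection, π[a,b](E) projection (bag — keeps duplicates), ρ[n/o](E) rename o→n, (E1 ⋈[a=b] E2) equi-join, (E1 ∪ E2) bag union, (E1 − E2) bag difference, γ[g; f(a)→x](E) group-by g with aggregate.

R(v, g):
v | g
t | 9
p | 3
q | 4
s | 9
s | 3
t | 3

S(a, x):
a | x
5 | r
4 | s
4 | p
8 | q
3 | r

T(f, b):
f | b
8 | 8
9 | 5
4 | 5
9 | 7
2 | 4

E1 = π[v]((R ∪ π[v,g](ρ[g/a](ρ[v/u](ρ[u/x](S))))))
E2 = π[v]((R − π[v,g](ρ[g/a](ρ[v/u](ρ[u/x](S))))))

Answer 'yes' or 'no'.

E1 per-node cardinality:
  R → 6
  S → 5
  ρ[u/x](S) → 5
  ρ[v/u](ρ[u/x](S)) → 5
  ρ[g/a](ρ[v/u](ρ[u/x](S))) → 5
  π[v,g](ρ[g/a](ρ[v/u](ρ[u/x](S)))) → 5
  (R ∪ π[v,g](ρ[g/a](ρ[v/u](ρ[u/x](S))))) → 11
  π[v]((R ∪ π[v,g](ρ[g/a](ρ[v/u](ρ[u/x](S)))))) → 11
E2 per-node cardinality:
  R → 6
  S → 5
  ρ[u/x](S) → 5
  ρ[v/u](ρ[u/x](S)) → 5
  ρ[g/a](ρ[v/u](ρ[u/x](S))) → 5
  π[v,g](ρ[g/a](ρ[v/u](ρ[u/x](S)))) → 5
  (R − π[v,g](ρ[g/a](ρ[v/u](ρ[u/x](S))))) → 6
  π[v]((R − π[v,g](ρ[g/a](ρ[v/u](ρ[u/x](S)))))) → 6

E1 result:
v
p
p
q
q
r
r
s
s
s
t
t
E2 result:
v
p
q
s
s
t
t
Witness: ('q',) appears 2× in E1 but 1× in E2.

no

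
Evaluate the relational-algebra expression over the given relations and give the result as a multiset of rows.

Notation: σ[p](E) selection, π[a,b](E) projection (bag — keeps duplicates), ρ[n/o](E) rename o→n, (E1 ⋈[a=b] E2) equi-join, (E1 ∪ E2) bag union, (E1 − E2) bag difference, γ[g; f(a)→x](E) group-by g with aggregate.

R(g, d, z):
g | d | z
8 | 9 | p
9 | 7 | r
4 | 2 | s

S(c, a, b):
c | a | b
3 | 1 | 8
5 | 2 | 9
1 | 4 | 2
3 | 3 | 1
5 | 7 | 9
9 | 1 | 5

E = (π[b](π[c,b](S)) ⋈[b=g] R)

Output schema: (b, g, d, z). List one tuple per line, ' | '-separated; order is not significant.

Per-node cardinality:
  S → 6
  π[c,b](S) → 6
  π[b](π[c,b](S)) → 6
  R → 3
  (π[b](π[c,b](S)) ⋈[b=g] R) → 3

== RESULT ==
b | g | d | z
8 | 8 | 9 | p
9 | 9 | 7 | r
9 | 9 | 7 | r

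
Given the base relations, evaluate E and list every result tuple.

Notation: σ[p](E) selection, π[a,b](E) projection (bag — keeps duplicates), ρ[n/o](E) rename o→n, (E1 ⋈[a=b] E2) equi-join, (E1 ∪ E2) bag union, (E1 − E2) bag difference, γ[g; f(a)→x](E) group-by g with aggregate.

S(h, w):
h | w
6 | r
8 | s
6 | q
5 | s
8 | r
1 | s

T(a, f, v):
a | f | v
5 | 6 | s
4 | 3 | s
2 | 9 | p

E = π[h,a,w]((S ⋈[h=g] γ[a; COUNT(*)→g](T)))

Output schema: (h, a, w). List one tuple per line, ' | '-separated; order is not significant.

Subexpression sizes:
  S → 6
  T → 3
  γ[a; COUNT(*)→g](T) → 3
  (S ⋈[h=g] γ[a; COUNT(*)→g](T)) → 3
  π[h,a,w]((S ⋈[h=g] γ[a; COUNT(*)→g](T))) → 3

== RESULT ==
h | a | w
1 | 2 | s
1 | 4 | s
1 | 5 | s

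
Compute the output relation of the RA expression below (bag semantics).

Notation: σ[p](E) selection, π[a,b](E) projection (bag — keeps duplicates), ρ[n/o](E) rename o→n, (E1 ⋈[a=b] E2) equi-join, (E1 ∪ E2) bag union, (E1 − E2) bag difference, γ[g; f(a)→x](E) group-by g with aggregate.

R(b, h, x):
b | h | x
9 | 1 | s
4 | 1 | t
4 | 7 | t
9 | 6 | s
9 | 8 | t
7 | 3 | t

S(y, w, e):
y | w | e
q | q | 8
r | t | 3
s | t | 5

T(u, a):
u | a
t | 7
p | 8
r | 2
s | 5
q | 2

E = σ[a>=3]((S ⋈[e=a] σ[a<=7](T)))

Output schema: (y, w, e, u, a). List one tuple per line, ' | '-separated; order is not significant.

Stepwise |·|:
  S → 3
  T → 5
  σ[a<=7](T) → 4
  (S ⋈[e=a] σ[a<=7](T)) → 1
  σ[a>=3]((S ⋈[e=a] σ[a<=7](T))) → 1

== RESULT ==
y | w | e | u | a
s | t | 5 | s | 5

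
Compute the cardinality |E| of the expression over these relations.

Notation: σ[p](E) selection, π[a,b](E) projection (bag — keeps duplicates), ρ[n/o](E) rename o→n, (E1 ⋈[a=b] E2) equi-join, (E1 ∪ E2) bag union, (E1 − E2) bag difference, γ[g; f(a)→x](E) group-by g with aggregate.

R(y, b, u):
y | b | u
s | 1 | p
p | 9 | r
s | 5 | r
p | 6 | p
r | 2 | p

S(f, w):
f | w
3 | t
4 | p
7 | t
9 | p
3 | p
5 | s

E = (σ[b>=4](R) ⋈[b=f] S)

Per-node cardinality:
  R → 5
  σ[b>=4](R) → 3
  S → 6
  (σ[b>=4](R) ⋈[b=f] S) → 2

|E| = 2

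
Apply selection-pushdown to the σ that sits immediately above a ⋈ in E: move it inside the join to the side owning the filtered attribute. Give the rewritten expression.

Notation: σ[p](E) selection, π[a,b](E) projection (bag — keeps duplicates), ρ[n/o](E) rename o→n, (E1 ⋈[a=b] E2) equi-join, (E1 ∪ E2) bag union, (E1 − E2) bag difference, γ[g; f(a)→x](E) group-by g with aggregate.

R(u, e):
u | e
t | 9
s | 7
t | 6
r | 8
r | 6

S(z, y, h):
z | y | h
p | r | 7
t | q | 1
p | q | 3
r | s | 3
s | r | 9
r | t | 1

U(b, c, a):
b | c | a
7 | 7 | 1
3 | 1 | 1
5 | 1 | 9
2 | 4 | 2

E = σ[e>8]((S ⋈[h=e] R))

σ filters on e, owned by the right side.
E' = (S ⋈[h=e] σ[e>8](R))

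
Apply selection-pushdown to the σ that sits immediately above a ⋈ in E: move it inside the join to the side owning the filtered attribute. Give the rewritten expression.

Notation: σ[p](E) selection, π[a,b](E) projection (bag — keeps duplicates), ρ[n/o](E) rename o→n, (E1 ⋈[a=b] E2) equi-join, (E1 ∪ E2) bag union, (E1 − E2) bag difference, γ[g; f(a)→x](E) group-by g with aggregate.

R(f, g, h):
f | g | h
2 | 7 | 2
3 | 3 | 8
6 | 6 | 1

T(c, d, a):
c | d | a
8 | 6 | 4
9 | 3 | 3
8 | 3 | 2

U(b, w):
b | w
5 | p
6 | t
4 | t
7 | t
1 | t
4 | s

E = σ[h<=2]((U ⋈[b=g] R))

σ filters on h, owned by the right side.
E' = (U ⋈[b=g] σ[h<=2](R))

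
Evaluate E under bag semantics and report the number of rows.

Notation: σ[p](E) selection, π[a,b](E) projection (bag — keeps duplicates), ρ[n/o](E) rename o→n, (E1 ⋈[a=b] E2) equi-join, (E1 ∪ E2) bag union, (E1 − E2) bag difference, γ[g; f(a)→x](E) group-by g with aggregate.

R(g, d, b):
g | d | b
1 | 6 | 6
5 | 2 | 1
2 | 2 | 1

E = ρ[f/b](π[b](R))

Row counts bottom-up:
  R → 3
  π[b](R) → 3
  ρ[f/b](π[b](R)) → 3

|E| = 3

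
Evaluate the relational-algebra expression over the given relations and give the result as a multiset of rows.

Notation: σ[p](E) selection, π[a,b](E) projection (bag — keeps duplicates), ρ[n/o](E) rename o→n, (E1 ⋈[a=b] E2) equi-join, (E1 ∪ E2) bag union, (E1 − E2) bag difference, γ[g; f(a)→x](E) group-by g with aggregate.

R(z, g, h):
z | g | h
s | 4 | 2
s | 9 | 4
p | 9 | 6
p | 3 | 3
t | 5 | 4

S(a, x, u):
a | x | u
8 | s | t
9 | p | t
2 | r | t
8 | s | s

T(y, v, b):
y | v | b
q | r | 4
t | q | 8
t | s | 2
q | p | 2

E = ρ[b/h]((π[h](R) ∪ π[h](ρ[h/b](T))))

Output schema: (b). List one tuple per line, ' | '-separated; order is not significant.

Subexpression sizes:
  R → 5
  π[h](R) → 5
  T → 4
  ρ[h/b](T) → 4
  π[h](ρ[h/b](T)) → 4
  (π[h](R) ∪ π[h](ρ[h/b](T))) → 9
  ρ[b/h]((π[h](R) ∪ π[h](ρ[h/b](T)))) → 9

== RESULT ==
b
2
2
2
3
4
4
4
6
8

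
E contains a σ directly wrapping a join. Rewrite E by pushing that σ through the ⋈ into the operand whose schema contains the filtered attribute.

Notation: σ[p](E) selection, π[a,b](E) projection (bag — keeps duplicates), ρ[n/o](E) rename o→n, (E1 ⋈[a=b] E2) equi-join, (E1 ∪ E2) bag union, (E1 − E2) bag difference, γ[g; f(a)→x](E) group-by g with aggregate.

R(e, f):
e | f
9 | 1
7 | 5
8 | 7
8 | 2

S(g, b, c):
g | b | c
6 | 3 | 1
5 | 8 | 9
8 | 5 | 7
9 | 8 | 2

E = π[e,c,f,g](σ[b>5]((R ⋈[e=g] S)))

σ filters on b, owned by the right side.
E' = π[e,c,f,g]((R ⋈[e=g] σ[b>5](S)))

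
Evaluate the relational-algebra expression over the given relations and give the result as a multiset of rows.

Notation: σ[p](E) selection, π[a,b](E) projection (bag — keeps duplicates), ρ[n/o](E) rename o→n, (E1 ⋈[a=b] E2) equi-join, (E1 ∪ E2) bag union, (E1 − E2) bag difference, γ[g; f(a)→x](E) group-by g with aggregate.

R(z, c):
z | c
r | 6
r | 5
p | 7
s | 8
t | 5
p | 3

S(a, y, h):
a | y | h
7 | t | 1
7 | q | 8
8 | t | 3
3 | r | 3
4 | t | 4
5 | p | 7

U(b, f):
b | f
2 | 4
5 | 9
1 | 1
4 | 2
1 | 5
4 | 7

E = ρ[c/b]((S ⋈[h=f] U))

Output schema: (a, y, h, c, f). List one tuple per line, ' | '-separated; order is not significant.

Row counts bottom-up:
  S → 6
  U → 6
  (S ⋈[h=f] U) → 3
  ρ[c/b]((S ⋈[h=f] U)) → 3

== RESULT ==
a | y | h | c | f
4 | t | 4 | 2 | 4
5 | p | 7 | 4 | 7
7 | t | 1 | 1 | 1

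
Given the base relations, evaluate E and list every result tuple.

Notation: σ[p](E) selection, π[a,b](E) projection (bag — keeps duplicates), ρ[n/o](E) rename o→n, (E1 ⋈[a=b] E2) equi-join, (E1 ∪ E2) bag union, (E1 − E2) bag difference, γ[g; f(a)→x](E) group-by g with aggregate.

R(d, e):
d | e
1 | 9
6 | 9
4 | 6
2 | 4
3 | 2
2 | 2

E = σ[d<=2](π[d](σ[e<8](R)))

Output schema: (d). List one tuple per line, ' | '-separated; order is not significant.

Per-node cardinality:
  R → 6
  σ[e<8](R) → 4
  π[d](σ[e<8](R)) → 4
  σ[d<=2](π[d](σ[e<8](R))) → 2

== RESULT ==
d
2
2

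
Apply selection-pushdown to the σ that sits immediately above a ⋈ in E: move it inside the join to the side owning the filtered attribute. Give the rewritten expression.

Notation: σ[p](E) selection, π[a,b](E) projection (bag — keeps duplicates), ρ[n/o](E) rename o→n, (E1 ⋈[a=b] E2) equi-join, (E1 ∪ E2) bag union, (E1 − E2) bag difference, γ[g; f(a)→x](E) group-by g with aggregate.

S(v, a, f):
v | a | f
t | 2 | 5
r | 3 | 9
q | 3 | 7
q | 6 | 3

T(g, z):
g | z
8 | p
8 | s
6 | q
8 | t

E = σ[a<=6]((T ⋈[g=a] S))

σ filters on a, owned by the right side.
E' = (T ⋈[g=a] σ[a<=6](S))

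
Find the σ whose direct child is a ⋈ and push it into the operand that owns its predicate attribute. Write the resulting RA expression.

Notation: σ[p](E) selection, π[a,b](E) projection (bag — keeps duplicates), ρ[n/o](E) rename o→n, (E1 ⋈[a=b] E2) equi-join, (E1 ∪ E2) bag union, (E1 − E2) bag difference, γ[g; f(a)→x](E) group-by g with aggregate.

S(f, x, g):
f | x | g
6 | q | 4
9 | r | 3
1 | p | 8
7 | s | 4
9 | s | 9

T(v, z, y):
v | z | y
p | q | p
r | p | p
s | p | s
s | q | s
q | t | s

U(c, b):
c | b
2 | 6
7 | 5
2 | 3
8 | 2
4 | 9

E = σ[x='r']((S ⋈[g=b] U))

σ filters on x, owned by the left side.
E' = (σ[x='r'](S) ⋈[g=b] U)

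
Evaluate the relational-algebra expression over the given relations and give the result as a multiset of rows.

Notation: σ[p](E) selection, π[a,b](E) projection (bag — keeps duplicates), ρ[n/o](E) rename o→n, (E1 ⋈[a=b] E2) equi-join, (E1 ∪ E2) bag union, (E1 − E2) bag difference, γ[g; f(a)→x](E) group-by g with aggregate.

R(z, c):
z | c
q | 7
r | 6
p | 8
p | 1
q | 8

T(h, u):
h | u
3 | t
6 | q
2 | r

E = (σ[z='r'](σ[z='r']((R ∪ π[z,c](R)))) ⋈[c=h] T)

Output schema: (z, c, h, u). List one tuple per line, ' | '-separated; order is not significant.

Per-node cardinality:
  R → 5
  R → 5
  π[z,c](R) → 5
  (R ∪ π[z,c](R)) → 10
  σ[z='r']((R ∪ π[z,c](R))) → 2
  σ[z='r'](σ[z='r']((R ∪ π[z,c](R)))) → 2
  T → 3
  (σ[z='r'](σ[z='r']((R ∪ π[z,c](R)))) ⋈[c=h] T) → 2

== RESULT ==
z | c | h | u
r | 6 | 6 | q
r | 6 | 6 | q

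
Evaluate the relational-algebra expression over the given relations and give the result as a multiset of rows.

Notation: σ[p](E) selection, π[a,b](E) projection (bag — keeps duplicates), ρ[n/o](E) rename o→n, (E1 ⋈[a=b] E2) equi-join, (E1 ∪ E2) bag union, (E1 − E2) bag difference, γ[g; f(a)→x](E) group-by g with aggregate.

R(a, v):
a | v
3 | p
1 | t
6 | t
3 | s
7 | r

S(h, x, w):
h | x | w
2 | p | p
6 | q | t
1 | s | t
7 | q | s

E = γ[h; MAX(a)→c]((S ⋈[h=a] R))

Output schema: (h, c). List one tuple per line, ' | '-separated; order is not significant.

Stepwise |·|:
  S → 4
  R → 5
  (S ⋈[h=a] R) → 3
  γ[h; MAX(a)→c]((S ⋈[h=a] R)) → 3

== RESULT ==
h | c
1 | 1
6 | 6
7 | 7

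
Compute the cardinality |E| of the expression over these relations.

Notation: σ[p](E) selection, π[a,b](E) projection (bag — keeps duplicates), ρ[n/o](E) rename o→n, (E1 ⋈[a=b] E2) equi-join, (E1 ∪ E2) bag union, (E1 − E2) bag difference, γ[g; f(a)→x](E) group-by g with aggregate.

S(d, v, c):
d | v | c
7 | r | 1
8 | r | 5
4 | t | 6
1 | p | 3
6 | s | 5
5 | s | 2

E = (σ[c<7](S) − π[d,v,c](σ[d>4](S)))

Subexpression sizes:
  S → 6
  σ[c<7](S) → 6
  S → 6
  σ[d>4](S) → 4
  π[d,v,c](σ[d>4](S)) → 4
  (σ[c<7](S) − π[d,v,c](σ[d>4](S))) → 2

|E| = 2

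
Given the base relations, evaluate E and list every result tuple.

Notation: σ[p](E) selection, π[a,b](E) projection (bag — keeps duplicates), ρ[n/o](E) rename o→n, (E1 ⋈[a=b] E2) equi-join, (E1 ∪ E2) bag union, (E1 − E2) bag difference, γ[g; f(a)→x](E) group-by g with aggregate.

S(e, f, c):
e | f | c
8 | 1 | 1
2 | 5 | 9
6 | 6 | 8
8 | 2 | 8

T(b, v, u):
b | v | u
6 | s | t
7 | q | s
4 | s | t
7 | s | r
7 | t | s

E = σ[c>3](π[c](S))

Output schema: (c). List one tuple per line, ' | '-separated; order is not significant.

Row counts bottom-up:
  S → 4
  π[c](S) → 4
  σ[c>3](π[c](S)) → 3

== RESULT ==
c
8
8
9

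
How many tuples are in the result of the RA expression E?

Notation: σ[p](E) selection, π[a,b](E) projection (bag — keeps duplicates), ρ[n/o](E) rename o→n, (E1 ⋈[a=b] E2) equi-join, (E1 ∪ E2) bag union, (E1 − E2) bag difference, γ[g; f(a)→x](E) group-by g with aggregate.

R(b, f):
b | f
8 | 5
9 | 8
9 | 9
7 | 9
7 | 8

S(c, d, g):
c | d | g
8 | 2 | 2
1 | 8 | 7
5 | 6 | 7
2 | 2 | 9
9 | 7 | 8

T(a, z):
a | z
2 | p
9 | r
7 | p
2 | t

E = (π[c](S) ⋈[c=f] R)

Row counts bottom-up:
  S → 5
  π[c](S) → 5
  R → 5
  (π[c](S) ⋈[c=f] R) → 5

|E| = 5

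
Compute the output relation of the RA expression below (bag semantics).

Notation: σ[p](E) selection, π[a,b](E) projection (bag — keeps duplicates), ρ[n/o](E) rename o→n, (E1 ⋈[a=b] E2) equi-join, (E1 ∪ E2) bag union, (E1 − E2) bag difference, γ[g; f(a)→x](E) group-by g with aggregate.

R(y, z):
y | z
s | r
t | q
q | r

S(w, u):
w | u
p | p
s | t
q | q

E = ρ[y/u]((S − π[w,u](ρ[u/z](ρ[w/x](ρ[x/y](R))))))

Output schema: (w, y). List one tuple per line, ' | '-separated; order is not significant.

Per-node cardinality:
  S → 3
  R → 3
  ρ[x/y](R) → 3
  ρ[w/x](ρ[x/y](R)) → 3
  ρ[u/z](ρ[w/x](ρ[x/y](R))) → 3
  π[w,u](ρ[u/z](ρ[w/x](ρ[x/y](R)))) → 3
  (S − π[w,u](ρ[u/z](ρ[w/x](ρ[x/y](R))))) → 3
  ρ[y/u]((S − π[w,u](ρ[u/z](ρ[w/x](ρ[x/y](R)))))) → 3

== RESULT ==
w | y
p | p
q | q
s | t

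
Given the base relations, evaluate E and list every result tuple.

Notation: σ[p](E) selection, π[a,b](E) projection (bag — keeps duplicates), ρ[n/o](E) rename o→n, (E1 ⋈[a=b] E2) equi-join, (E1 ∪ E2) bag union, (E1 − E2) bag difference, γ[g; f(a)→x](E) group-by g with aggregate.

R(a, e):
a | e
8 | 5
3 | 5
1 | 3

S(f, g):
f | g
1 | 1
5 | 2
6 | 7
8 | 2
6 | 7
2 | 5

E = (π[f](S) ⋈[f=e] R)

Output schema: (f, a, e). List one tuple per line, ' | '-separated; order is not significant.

Subexpression sizes:
  S → 6
  π[f](S) → 6
  R → 3
  (π[f](S) ⋈[f=e] R) → 2

== RESULT ==
f | a | e
5 | 3 | 5
5 | 8 | 5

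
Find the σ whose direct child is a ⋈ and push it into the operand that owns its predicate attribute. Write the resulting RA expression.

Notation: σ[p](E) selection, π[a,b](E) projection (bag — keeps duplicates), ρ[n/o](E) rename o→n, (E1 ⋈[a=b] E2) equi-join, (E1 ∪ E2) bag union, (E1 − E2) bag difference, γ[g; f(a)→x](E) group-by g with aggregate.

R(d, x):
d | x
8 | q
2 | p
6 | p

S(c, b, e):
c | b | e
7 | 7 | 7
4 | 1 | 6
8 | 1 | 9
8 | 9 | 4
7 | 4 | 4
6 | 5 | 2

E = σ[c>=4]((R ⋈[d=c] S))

σ filters on c, owned by the right side.
E' = (R ⋈[d=c] σ[c>=4](S))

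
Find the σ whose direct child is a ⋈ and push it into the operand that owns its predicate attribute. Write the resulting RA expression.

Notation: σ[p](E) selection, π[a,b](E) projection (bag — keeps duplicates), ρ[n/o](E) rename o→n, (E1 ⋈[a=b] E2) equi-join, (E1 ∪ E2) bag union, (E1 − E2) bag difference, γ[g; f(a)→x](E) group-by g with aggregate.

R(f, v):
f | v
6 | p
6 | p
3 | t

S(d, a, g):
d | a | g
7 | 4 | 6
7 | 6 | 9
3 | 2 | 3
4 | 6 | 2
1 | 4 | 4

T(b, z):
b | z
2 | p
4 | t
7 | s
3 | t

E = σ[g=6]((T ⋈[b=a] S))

σ filters on g, owned by the right side.
E' = (T ⋈[b=a] σ[g=6](S))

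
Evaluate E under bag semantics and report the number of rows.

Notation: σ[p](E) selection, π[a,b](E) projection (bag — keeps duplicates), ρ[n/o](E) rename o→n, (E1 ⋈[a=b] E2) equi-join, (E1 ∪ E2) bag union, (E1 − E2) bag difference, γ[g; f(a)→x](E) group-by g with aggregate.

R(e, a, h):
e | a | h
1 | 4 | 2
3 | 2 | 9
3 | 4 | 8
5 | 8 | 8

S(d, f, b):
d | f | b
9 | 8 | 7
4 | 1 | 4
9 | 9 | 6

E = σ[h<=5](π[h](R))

Per-node cardinality:
  R → 4
  π[h](R) → 4
  σ[h<=5](π[h](R)) → 1

|E| = 1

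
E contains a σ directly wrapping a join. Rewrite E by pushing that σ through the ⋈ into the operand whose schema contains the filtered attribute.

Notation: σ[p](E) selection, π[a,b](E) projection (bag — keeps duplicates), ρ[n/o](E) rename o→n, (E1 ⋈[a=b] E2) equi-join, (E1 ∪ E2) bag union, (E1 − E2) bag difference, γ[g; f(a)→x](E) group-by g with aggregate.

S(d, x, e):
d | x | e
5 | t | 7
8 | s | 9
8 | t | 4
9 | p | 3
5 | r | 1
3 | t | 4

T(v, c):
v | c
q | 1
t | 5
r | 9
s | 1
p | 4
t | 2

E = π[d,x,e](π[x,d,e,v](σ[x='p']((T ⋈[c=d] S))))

σ filters on x, owned by the right side.
E' = π[d,x,e](π[x,d,e,v]((T ⋈[c=d] σ[x='p'](S))))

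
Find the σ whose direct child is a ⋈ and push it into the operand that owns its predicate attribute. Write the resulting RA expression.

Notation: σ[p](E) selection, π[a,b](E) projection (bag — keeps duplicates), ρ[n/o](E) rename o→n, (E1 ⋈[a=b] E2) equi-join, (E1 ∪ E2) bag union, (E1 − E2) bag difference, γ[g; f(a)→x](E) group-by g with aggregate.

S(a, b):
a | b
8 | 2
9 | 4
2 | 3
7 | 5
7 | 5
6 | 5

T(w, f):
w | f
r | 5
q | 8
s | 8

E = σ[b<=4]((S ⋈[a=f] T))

σ filters on b, owned by the left side.
E' = (σ[b<=4](S) ⋈[a=f] T)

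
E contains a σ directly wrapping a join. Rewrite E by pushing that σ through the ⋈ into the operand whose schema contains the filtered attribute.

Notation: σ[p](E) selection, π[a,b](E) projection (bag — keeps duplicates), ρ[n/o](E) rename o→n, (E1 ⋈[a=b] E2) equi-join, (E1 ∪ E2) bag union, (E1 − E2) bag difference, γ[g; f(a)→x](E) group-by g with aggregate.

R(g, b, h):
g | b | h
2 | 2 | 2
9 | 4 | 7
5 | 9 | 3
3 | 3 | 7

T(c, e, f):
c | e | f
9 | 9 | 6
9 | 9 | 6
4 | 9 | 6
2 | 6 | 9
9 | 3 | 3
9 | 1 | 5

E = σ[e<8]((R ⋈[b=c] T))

σ filters on e, owned by the right side.
E' = (R ⋈[b=c] σ[e<8](T))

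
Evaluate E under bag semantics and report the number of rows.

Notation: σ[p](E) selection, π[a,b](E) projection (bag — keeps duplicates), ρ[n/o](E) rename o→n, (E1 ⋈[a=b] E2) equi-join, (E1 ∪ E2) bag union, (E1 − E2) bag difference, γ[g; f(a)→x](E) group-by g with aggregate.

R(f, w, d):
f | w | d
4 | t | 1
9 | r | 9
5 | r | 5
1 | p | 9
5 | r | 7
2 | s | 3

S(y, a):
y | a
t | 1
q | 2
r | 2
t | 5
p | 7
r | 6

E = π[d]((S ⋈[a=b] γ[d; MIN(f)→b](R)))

Per-node cardinality:
  S → 6
  R → 6
  γ[d; MIN(f)→b](R) → 5
  (S ⋈[a=b] γ[d; MIN(f)→b](R)) → 5
  π[d]((S ⋈[a=b] γ[d; MIN(f)→b](R))) → 5

|E| = 5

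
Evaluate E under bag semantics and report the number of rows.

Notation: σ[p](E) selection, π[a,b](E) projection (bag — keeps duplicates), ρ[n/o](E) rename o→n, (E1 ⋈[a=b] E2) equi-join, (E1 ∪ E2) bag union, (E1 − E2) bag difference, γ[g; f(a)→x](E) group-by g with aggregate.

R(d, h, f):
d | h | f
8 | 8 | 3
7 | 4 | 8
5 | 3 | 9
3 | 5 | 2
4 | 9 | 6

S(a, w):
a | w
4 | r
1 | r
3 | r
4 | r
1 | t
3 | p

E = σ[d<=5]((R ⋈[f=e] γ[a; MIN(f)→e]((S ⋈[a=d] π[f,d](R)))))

Row counts bottom-up:
  R → 5
  S → 6
  R → 5
  π[f,d](R) → 5
  (S ⋈[a=d] π[f,d](R)) → 4
  γ[a; MIN(f)→e]((S ⋈[a=d] π[f,d](R))) → 2
  (R ⋈[f=e] γ[a; MIN(f)→e]((S ⋈[a=d] π[f,d](R)))) → 2
  σ[d<=5]((R ⋈[f=e] γ[a; MIN(f)→e]((S ⋈[a=d] π[f,d](R))))) → 2

|E| = 2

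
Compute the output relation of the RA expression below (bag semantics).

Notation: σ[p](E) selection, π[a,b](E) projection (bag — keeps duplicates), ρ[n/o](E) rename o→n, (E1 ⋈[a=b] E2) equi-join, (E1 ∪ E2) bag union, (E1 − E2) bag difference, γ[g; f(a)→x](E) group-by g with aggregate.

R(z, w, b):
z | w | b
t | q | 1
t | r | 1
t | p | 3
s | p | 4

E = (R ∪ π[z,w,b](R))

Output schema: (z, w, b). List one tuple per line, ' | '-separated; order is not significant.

Row counts bottom-up:
  R → 4
  R → 4
  π[z,w,b](R) → 4
  (R ∪ π[z,w,b](R)) → 8

== RESULT ==
z | w | b
s | p | 4
s | p | 4
t | p | 3
t | p | 3
t | q | 1
t | q | 1
t | r | 1
t | r | 1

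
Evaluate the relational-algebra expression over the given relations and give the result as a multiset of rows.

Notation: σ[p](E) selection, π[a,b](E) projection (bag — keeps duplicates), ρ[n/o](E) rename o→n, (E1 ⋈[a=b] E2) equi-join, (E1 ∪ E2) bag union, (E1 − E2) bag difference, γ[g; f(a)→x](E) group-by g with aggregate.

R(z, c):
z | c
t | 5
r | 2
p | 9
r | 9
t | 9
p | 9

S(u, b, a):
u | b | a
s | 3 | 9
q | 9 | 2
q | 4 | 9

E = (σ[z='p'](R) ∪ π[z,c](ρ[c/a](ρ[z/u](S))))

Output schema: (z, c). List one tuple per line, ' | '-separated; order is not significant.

Per-node cardinality:
  R → 6
  σ[z='p'](R) → 2
  S → 3
  ρ[z/u](S) → 3
  ρ[c/a](ρ[z/u](S)) → 3
  π[z,c](ρ[c/a](ρ[z/u](S))) → 3
  (σ[z='p'](R) ∪ π[z,c](ρ[c/a](ρ[z/u](S)))) → 5

== RESULT ==
z | c
p | 9
p | 9
q | 2
q | 9
s | 9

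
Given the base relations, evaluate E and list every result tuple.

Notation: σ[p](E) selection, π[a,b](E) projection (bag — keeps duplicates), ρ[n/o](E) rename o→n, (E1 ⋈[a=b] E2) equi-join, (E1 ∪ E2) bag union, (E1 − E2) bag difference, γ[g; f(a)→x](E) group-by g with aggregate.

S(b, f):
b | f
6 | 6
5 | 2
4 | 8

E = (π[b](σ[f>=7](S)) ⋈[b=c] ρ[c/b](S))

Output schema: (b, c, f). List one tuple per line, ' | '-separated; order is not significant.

Stepwise |·|:
  S → 3
  σ[f>=7](S) → 1
  π[b](σ[f>=7](S)) → 1
  S → 3
  ρ[c/b](S) → 3
  (π[b](σ[f>=7](S)) ⋈[b=c] ρ[c/b](S)) → 1

== RESULT ==
b | c | f
4 | 4 | 8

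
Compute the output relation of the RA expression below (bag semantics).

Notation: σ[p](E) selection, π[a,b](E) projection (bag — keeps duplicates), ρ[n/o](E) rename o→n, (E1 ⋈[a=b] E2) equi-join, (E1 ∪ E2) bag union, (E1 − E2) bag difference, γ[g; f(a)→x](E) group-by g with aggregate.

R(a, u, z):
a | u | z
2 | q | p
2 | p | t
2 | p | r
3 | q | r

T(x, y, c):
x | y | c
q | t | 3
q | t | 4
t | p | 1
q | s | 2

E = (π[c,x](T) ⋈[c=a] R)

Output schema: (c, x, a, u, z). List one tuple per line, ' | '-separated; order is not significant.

Subexpression sizes:
  T → 4
  π[c,x](T) → 4
  R → 4
  (π[c,x](T) ⋈[c=a] R) → 4

== RESULT ==
c | x | a | u | z
2 | q | 2 | p | r
2 | q | 2 | p | t
2 | q | 2 | q | p
3 | q | 3 | q | r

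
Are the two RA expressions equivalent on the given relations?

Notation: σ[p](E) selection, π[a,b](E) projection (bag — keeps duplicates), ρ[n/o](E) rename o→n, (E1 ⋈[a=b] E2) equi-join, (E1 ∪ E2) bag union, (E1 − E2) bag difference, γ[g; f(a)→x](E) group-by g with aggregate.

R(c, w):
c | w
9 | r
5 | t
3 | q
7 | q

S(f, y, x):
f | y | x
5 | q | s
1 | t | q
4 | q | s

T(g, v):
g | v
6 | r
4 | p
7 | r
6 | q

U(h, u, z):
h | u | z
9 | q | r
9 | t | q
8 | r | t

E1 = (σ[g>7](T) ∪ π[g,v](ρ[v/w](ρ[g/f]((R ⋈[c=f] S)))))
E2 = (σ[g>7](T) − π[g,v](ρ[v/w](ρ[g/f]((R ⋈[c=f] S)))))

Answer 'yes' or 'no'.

E1 per-node cardinality:
  T → 4
  σ[g>7](T) → 0
  R → 4
  S → 3
  (R ⋈[c=f] S) → 1
  ρ[g/f]((R ⋈[c=f] S)) → 1
  ρ[v/w](ρ[g/f]((R ⋈[c=f] S))) → 1
  π[g,v](ρ[v/w](ρ[g/f]((R ⋈[c=f] S)))) → 1
  (σ[g>7](T) ∪ π[g,v](ρ[v/w](ρ[g/f]((R ⋈[c=f] S))))) → 1
E2 per-node cardinality:
  T → 4
  σ[g>7](T) → 0
  R → 4
  S → 3
  (R ⋈[c=f] S) → 1
  ρ[g/f]((R ⋈[c=f] S)) → 1
  ρ[v/w](ρ[g/f]((R ⋈[c=f] S))) → 1
  π[g,v](ρ[v/w](ρ[g/f]((R ⋈[c=f] S)))) → 1
  (σ[g>7](T) − π[g,v](ρ[v/w](ρ[g/f]((R ⋈[c=f] S))))) → 0

E1 result:
g | v
5 | t
E2 result:
g | v
(0 rows)
Witness: (5, 't') appears 1× in E1 but 0× in E2.

no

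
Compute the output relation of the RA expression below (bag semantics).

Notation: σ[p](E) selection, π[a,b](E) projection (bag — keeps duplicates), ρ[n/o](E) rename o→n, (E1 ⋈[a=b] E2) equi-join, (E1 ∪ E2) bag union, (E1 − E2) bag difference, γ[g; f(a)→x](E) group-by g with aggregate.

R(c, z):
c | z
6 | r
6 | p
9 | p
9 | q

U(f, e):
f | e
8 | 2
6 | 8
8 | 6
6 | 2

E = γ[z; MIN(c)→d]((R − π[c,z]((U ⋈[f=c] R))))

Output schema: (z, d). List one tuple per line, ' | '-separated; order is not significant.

Subexpression sizes:
  R → 4
  U → 4
  R → 4
  (U ⋈[f=c] R) → 4
  π[c,z]((U ⋈[f=c] R)) → 4
  (R − π[c,z]((U ⋈[f=c] R))) → 2
  γ[z; MIN(c)→d]((R − π[c,z]((U ⋈[f=c] R)))) → 2

== RESULT ==
z | d
p | 9
q | 9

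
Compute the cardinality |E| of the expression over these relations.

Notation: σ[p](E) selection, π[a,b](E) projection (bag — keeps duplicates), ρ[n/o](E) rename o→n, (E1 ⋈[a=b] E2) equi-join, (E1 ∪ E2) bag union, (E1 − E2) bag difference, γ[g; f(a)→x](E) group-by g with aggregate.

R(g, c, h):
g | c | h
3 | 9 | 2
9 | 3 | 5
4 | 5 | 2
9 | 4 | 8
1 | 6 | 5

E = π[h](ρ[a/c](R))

Stepwise |·|:
  R → 5
  ρ[a/c](R) → 5
  π[h](ρ[a/c](R)) → 5

|E| = 5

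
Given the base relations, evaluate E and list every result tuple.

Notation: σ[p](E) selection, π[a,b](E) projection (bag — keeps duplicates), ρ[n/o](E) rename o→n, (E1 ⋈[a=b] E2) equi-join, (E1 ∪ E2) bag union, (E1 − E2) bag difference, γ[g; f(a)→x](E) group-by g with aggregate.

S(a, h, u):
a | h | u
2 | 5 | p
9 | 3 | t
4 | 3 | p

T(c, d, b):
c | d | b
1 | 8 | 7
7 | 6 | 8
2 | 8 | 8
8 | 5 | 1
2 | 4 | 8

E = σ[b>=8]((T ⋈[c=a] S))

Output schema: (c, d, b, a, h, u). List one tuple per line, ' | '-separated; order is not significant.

Stepwise |·|:
  T → 5
  S → 3
  (T ⋈[c=a] S) → 2
  σ[b>=8]((T ⋈[c=a] S)) → 2

== RESULT ==
c | d | b | a | h | u
2 | 4 | 8 | 2 | 5 | p
2 | 8 | 8 | 2 | 5 | p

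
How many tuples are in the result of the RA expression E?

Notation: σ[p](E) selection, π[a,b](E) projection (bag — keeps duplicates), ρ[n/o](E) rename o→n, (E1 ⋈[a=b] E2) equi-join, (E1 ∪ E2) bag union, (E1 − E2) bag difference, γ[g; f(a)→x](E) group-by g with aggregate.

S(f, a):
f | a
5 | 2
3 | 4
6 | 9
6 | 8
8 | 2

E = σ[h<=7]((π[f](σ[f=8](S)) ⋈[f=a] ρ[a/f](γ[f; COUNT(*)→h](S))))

Row counts bottom-up:
  S → 5
  σ[f=8](S) → 1
  π[f](σ[f=8](S)) → 1
  S → 5
  γ[f; COUNT(*)→h](S) → 4
  ρ[a/f](γ[f; COUNT(*)→h](S)) → 4
  (π[f](σ[f=8](S)) ⋈[f=a] ρ[a/f](γ[f; COUNT(*)→h](S))) → 1
  σ[h<=7]((π[f](σ[f=8](S)) ⋈[f=a] ρ[a/f](γ[f; COUNT(*)→h](S)))) → 1

|E| = 1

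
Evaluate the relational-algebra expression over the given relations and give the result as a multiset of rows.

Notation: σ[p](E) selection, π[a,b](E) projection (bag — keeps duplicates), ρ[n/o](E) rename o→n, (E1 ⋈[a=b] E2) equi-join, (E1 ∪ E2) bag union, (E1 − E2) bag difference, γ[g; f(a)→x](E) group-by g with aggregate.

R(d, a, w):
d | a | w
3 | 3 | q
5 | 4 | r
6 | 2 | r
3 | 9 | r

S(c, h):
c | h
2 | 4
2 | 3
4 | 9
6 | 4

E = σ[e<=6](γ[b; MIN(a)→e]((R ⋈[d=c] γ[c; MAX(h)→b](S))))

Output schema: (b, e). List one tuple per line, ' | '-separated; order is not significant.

Per-node cardinality:
  R → 4
  S → 4
  γ[c; MAX(h)→b](S) → 3
  (R ⋈[d=c] γ[c; MAX(h)→b](S)) → 1
  γ[b; MIN(a)→e]((R ⋈[d=c] γ[c; MAX(h)→b](S))) → 1
  σ[e<=6](γ[b; MIN(a)→e]((R ⋈[d=c] γ[c; MAX(h)→b](S)))) → 1

== RESULT ==
b | e
4 | 2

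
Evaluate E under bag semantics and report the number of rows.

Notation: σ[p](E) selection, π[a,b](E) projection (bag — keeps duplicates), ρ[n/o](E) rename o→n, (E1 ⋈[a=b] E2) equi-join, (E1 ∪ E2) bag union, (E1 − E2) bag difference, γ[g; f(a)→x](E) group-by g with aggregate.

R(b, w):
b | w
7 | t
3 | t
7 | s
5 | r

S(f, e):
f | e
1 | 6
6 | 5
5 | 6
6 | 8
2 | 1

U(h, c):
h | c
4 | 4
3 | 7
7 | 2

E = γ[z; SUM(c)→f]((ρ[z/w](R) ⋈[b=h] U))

Stepwise |·|:
  R → 4
  ρ[z/w](R) → 4
  U → 3
  (ρ[z/w](R) ⋈[b=h] U) → 3
  γ[z; SUM(c)→f]((ρ[z/w](R) ⋈[b=h] U)) → 2

|E| = 2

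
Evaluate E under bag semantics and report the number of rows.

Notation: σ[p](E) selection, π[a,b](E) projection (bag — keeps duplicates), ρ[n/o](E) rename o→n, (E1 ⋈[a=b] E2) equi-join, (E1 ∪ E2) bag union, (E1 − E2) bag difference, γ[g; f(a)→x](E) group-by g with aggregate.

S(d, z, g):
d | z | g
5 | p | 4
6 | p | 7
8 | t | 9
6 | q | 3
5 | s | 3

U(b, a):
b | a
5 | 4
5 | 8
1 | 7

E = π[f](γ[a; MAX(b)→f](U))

Subexpression sizes:
  U → 3
  γ[a; MAX(b)→f](U) → 3
  π[f](γ[a; MAX(b)→f](U)) → 3

|E| = 3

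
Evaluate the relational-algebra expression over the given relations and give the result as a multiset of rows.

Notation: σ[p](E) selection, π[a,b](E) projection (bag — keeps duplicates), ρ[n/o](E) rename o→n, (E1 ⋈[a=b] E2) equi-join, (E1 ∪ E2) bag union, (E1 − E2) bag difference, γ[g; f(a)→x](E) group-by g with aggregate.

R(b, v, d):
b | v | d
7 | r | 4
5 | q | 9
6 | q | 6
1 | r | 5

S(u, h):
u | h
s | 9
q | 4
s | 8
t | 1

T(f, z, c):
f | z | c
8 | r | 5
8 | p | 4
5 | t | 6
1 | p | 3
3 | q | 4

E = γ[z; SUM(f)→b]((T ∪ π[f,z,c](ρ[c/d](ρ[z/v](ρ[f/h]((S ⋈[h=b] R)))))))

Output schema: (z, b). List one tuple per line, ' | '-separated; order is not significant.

Per-node cardinality:
  T → 5
  S → 4
  R → 4
  (S ⋈[h=b] R) → 1
  ρ[f/h]((S ⋈[h=b] R)) → 1
  ρ[z/v](ρ[f/h]((S ⋈[h=b] R))) → 1
  ρ[c/d](ρ[z/v](ρ[f/h]((S ⋈[h=b] R)))) → 1
  π[f,z,c](ρ[c/d](ρ[z/v](ρ[f/h]((S ⋈[h=b] R))))) → 1
  (T ∪ π[f,z,c](ρ[c/d](ρ[z/v](ρ[f/h]((S ⋈[h=b] R)))))) → 6
  γ[z; SUM(f)→b]((T ∪ π[f,z,c](ρ[c/d](ρ[z/v](ρ[f/h]((S ⋈[h=b] R))))))) → 4

== RESULT ==
z | b
p | 9
q | 3
r | 9
t | 5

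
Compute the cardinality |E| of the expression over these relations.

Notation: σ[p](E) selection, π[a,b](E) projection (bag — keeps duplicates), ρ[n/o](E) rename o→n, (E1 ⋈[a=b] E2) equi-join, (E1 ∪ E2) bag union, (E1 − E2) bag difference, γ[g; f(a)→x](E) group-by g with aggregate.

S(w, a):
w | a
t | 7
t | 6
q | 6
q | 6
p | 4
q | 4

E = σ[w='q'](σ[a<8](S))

Row counts bottom-up:
  S → 6
  σ[a<8](S) → 6
  σ[w='q'](σ[a<8](S)) → 3

|E| = 3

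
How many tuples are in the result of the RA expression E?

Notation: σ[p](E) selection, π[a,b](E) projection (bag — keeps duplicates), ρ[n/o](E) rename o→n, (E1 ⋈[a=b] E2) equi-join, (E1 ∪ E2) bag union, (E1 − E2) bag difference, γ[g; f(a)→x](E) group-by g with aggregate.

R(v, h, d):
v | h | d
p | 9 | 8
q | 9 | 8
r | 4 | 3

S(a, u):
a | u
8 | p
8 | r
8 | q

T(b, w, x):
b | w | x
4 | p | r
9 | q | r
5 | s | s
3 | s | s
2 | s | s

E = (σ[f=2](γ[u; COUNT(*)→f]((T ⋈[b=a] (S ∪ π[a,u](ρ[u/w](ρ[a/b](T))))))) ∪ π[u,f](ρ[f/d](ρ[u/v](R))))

Subexpression sizes:
  T → 5
  S → 3
  T → 5
  ρ[a/b](T) → 5
  ρ[u/w](ρ[a/b](T)) → 5
  π[a,u](ρ[u/w](ρ[a/b](T))) → 5
  (S ∪ π[a,u](ρ[u/w](ρ[a/b](T)))) → 8
  (T ⋈[b=a] (S ∪ π[a,u](ρ[u/w](ρ[a/b](T))))) → 5
  γ[u; COUNT(*)→f]((T ⋈[b=a] (S ∪ π[a,u](ρ[u/w](ρ[a/b](T)))))) → 3
  σ[f=2](γ[u; COUNT(*)→f]((T ⋈[b=a] (S ∪ π[a,u](ρ[u/w](ρ[a/b](T))))))) → 0
  R → 3
  ρ[u/v](R) → 3
  ρ[f/d](ρ[u/v](R)) → 3
  π[u,f](ρ[f/d](ρ[u/v](R))) → 3
  (σ[f=2](γ[u; COUNT(*)→f]((T ⋈[b=a] (S ∪ π[a,u](ρ[u/w](ρ[a/b](T))))))) ∪ π[u,f](ρ[f/d](ρ[u/v](R)))) → 3

|E| = 3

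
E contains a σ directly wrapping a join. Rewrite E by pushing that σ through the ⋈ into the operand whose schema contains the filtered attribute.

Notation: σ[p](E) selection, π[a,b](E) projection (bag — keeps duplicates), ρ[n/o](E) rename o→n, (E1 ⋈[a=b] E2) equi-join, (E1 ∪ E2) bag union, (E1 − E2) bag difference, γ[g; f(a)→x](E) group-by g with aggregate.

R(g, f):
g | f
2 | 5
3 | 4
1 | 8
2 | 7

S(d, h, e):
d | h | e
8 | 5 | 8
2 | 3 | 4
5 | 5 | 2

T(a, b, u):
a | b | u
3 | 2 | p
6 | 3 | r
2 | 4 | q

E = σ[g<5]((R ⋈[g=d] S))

σ filters on g, owned by the left side.
E' = (σ[g<5](R) ⋈[g=d] S)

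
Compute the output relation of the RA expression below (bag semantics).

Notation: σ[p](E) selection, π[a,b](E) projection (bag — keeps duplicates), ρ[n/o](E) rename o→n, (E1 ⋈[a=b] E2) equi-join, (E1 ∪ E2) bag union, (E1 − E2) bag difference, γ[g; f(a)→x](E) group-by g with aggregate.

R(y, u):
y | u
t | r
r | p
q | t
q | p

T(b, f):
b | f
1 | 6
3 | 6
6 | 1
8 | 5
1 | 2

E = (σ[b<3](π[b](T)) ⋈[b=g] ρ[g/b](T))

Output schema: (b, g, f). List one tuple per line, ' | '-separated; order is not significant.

Subexpression sizes:
  T → 5
  π[b](T) → 5
  σ[b<3](π[b](T)) → 2
  T → 5
  ρ[g/b](T) → 5
  (σ[b<3](π[b](T)) ⋈[b=g] ρ[g/b](T)) → 4

== RESULT ==
b | g | f
1 | 1 | 2
1 | 1 | 2
1 | 1 | 6
1 | 1 | 6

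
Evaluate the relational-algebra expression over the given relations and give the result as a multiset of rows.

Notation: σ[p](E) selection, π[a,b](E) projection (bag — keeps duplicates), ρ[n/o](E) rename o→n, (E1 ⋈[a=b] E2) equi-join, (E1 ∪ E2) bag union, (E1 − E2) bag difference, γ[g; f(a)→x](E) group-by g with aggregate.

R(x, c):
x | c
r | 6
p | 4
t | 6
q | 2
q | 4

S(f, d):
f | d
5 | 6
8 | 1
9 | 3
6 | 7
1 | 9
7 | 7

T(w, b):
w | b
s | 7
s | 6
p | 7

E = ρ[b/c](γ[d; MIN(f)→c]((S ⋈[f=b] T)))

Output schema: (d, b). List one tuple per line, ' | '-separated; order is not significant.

Row counts bottom-up:
  S → 6
  T → 3
  (S ⋈[f=b] T) → 3
  γ[d; MIN(f)→c]((S ⋈[f=b] T)) → 1
  ρ[b/c](γ[d; MIN(f)→c]((S ⋈[f=b] T))) → 1

== RESULT ==
d | b
7 | 6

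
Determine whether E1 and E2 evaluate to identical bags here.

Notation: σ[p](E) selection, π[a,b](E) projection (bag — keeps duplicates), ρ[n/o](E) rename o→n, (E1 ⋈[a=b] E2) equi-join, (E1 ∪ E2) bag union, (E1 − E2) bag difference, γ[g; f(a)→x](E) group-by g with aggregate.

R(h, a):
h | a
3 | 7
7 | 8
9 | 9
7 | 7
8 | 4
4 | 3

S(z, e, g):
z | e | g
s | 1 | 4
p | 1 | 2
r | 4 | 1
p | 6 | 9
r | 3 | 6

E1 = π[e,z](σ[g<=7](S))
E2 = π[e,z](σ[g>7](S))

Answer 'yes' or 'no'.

E1 per-node cardinality:
  S → 5
  σ[g<=7](S) → 4
  π[e,z](σ[g<=7](S)) → 4
E2 per-node cardinality:
  S → 5
  σ[g>7](S) → 1
  π[e,z](σ[g>7](S)) → 1

E1 result:
e | z
1 | p
1 | s
3 | r
4 | r
E2 result:
e | z
6 | p
Witness: (6, 'p') appears 0× in E1 but 1× in E2.

no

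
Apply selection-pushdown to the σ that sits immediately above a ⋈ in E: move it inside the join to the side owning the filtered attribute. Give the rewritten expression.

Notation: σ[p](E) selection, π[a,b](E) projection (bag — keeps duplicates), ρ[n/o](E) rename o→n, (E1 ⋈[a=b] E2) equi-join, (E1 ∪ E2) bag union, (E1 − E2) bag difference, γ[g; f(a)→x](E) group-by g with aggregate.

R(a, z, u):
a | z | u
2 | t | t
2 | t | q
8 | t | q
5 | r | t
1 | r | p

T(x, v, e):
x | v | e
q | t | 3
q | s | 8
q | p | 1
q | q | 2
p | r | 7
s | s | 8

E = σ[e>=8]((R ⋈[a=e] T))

σ filters on e, owned by the right side.
E' = (R ⋈[a=e] σ[e>=8](T))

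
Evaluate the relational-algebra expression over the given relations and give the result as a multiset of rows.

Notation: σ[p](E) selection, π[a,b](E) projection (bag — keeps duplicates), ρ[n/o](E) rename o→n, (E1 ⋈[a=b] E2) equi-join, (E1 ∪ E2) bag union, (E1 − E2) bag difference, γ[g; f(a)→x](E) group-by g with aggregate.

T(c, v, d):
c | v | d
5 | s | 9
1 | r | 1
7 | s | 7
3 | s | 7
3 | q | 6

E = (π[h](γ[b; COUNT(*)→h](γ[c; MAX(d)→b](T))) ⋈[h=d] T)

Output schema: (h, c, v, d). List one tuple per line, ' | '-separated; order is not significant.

Per-node cardinality:
  T → 5
  γ[c; MAX(d)→b](T) → 4
  γ[b; COUNT(*)→h](γ[c; MAX(d)→b](T)) → 3
  π[h](γ[b; COUNT(*)→h](γ[c; MAX(d)→b](T))) → 3
  T → 5
  (π[h](γ[b; COUNT(*)→h](γ[c; MAX(d)→b](T))) ⋈[h=d] T) → 2

== RESULT ==
h | c | v | d
1 | 1 | r | 1
1 | 1 | r | 1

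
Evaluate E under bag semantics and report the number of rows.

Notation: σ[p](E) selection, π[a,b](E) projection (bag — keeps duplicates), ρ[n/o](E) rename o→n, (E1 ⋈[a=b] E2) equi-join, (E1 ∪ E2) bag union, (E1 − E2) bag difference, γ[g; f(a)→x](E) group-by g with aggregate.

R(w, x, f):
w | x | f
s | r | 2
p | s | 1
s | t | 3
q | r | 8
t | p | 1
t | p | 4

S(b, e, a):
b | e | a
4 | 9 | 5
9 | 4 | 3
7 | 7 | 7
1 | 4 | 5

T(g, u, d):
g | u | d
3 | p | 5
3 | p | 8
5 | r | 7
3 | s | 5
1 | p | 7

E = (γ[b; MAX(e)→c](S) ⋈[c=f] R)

Per-node cardinality:
  S → 4
  γ[b; MAX(e)→c](S) → 4
  R → 6
  (γ[b; MAX(e)→c](S) ⋈[c=f] R) → 2

|E| = 2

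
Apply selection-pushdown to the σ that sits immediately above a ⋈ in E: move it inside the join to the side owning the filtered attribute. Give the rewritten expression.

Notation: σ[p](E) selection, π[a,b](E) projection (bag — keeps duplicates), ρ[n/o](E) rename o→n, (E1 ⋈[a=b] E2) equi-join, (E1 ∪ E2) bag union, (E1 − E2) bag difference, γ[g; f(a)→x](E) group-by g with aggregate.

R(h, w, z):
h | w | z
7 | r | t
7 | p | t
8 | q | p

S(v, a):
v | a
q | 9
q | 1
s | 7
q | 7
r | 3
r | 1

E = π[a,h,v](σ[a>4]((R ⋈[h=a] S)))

σ filters on a, owned by the right side.
E' = π[a,h,v]((R ⋈[h=a] σ[a>4](S)))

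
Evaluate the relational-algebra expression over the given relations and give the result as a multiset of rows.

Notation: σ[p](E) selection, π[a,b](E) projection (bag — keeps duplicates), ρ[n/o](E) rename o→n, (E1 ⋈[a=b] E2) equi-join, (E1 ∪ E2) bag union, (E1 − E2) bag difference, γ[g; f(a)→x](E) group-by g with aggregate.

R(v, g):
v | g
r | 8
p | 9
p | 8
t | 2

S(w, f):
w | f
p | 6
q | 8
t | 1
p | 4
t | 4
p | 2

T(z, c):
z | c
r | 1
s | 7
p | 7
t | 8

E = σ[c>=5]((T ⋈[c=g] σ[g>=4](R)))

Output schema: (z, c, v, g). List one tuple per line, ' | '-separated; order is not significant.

Row counts bottom-up:
  T → 4
  R → 4
  σ[g>=4](R) → 3
  (T ⋈[c=g] σ[g>=4](R)) → 2
  σ[c>=5]((T ⋈[c=g] σ[g>=4](R))) → 2

== RESULT ==
z | c | v | g
t | 8 | p | 8
t | 8 | r | 8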